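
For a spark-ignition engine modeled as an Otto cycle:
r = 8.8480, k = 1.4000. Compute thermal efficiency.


r^(k-1) = 2.3919
eta = 1 - 1/2.3919 = 0.5819 = 58.1918%

58.1918%


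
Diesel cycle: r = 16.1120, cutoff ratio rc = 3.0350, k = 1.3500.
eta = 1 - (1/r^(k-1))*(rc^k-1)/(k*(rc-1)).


r^(k-1) = 2.6455
rc^k = 4.4762
eta = 0.5217 = 52.1689%

52.1689%


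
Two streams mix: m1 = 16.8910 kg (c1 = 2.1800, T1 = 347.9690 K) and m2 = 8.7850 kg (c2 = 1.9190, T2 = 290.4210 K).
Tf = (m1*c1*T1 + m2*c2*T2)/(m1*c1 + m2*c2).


num = 17709.0845
den = 53.6808
Tf = 329.8961 K

329.8961 K


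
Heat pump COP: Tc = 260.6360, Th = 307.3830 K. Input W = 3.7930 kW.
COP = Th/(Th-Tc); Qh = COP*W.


COP = 307.3830 / 46.7470 = 6.5755
Qh = 6.5755 * 3.7930 = 24.9407 kW

COP = 6.5755, Qh = 24.9407 kW


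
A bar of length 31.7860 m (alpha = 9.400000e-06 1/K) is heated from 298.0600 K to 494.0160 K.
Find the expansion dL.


dT = 195.9560 K
dL = 9.400000e-06 * 31.7860 * 195.9560 = 0.058549 m
L_final = 31.844549 m

dL = 0.058549 m


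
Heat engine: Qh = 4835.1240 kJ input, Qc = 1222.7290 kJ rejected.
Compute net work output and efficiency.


W = 4835.1240 - 1222.7290 = 3612.3950 kJ
eta = 3612.3950 / 4835.1240 = 0.7471 = 74.7115%

W = 3612.3950 kJ, eta = 74.7115%


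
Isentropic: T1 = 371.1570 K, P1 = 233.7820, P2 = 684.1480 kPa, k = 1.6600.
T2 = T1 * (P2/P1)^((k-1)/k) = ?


(k-1)/k = 0.3976
(P2/P1)^exp = 1.5325
T2 = 371.1570 * 1.5325 = 568.8130 K

568.8130 K


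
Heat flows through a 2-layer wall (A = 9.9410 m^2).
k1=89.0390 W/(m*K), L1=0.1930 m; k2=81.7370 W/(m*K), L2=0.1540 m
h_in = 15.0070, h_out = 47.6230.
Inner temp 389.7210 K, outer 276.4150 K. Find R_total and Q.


R_conv_in = 1/(15.0070*9.9410) = 0.0067
R_1 = 0.1930/(89.0390*9.9410) = 0.0002
R_2 = 0.1540/(81.7370*9.9410) = 0.0002
R_conv_out = 1/(47.6230*9.9410) = 0.0021
R_total = 0.0092 K/W
Q = 113.3060 / 0.0092 = 12285.2015 W

R_total = 0.0092 K/W, Q = 12285.2015 W


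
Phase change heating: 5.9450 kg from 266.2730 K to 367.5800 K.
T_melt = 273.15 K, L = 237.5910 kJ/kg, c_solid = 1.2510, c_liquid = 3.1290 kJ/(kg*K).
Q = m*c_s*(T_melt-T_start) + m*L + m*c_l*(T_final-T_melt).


Q1 (sensible, solid) = 5.9450 * 1.2510 * 6.8770 = 51.1456 kJ
Q2 (latent) = 5.9450 * 237.5910 = 1412.4785 kJ
Q3 (sensible, liquid) = 5.9450 * 3.1290 * 94.4300 = 1756.5779 kJ
Q_total = 3220.2020 kJ

3220.2020 kJ


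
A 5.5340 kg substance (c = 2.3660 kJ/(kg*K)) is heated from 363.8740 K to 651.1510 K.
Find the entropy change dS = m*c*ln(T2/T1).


T2/T1 = 1.7895
ln(T2/T1) = 0.5819
dS = 5.5340 * 2.3660 * 0.5819 = 7.6195 kJ/K

7.6195 kJ/K


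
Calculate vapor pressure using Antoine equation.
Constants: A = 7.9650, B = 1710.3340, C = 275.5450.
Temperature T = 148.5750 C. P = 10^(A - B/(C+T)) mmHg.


C+T = 424.1200
B/(C+T) = 4.0327
log10(P) = 7.9650 - 4.0327 = 3.9323
P = 10^3.9323 = 8557.2598 mmHg

8557.2598 mmHg


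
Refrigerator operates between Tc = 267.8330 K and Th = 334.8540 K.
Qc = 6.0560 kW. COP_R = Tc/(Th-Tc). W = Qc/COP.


COP = 267.8330 / 67.0210 = 3.9963
W = 6.0560 / 3.9963 = 1.5154 kW

COP = 3.9963, W = 1.5154 kW


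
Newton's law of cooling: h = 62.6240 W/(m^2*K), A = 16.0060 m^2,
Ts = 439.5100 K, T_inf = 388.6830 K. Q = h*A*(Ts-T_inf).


dT = 50.8270 K
Q = 62.6240 * 16.0060 * 50.8270 = 50946.9387 W

50946.9387 W


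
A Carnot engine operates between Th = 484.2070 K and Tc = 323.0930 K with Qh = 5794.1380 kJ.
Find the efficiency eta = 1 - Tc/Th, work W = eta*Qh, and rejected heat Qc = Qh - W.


eta = 1 - 323.0930/484.2070 = 0.3327
W = 0.3327 * 5794.1380 = 1927.9291 kJ
Qc = 5794.1380 - 1927.9291 = 3866.2089 kJ

eta = 33.2738%, W = 1927.9291 kJ, Qc = 3866.2089 kJ


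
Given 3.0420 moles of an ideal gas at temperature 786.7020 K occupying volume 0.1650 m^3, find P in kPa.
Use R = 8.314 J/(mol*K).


P = nRT/V = 3.0420 * 8.314 * 786.7020 / 0.1650
= 19896.6282 / 0.1650 = 120585.6253 Pa = 120.5856 kPa

120.5856 kPa


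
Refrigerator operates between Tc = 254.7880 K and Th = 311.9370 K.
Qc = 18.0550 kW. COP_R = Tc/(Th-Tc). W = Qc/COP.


COP = 254.7880 / 57.1490 = 4.4583
W = 18.0550 / 4.4583 = 4.0497 kW

COP = 4.4583, W = 4.0497 kW


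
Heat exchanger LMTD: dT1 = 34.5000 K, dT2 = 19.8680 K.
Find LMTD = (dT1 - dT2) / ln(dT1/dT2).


dT1/dT2 = 1.7365
ln(dT1/dT2) = 0.5518
LMTD = 14.6320 / 0.5518 = 26.5145 K

26.5145 K


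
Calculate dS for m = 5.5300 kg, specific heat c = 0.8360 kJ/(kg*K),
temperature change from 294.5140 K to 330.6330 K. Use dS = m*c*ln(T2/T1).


T2/T1 = 1.1226
ln(T2/T1) = 0.1157
dS = 5.5300 * 0.8360 * 0.1157 = 0.5348 kJ/K

0.5348 kJ/K


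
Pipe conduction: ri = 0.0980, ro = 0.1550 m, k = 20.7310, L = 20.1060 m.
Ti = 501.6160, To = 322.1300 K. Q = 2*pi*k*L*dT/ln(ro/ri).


dT = 179.4860 K
ln(ro/ri) = 0.4585
Q = 2*pi*20.7310*20.1060*179.4860 / 0.4585 = 1025314.6540 W

1025314.6540 W


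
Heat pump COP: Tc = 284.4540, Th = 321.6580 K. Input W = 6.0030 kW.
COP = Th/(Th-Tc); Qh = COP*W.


COP = 321.6580 / 37.2040 = 8.6458
Qh = 8.6458 * 6.0030 = 51.9007 kW

COP = 8.6458, Qh = 51.9007 kW


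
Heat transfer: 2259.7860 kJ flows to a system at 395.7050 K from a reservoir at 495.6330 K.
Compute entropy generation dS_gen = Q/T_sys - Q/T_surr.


dS_sys = 2259.7860/395.7050 = 5.7108 kJ/K
dS_surr = -2259.7860/495.6330 = -4.5594 kJ/K
dS_gen = 5.7108 - 4.5594 = 1.1514 kJ/K (irreversible)

dS_gen = 1.1514 kJ/K, irreversible


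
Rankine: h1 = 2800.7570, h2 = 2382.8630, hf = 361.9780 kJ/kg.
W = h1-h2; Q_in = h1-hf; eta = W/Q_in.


W = 417.8940 kJ/kg
Q_in = 2438.7790 kJ/kg
eta = 0.1714 = 17.1354%

eta = 17.1354%


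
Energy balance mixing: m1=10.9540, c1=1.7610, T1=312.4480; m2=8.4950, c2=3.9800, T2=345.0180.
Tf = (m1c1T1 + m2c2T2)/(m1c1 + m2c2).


num = 17692.2131
den = 53.1001
Tf = 333.1861 K

333.1861 K


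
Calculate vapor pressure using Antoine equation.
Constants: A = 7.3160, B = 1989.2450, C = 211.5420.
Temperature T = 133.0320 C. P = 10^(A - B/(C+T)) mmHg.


C+T = 344.5740
B/(C+T) = 5.7731
log10(P) = 7.3160 - 5.7731 = 1.5429
P = 10^1.5429 = 34.9095 mmHg

34.9095 mmHg


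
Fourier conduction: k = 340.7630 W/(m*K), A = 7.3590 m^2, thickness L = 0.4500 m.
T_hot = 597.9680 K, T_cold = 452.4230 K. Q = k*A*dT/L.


dT = 145.5450 K
Q = 340.7630 * 7.3590 * 145.5450 / 0.4500 = 811065.6573 W

811065.6573 W


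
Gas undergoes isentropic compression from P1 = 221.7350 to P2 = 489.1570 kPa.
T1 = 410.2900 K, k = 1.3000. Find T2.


(k-1)/k = 0.2308
(P2/P1)^exp = 1.2003
T2 = 410.2900 * 1.2003 = 492.4776 K

492.4776 K


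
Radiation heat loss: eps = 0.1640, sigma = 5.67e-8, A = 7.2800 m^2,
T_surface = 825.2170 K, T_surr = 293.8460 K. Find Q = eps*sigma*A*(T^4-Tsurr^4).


T^4 = 4.6374e+11
Tsurr^4 = 7.4555e+09
Q = 0.1640 * 5.67e-8 * 7.2800 * 4.5628e+11 = 30888.1601 W

30888.1601 W


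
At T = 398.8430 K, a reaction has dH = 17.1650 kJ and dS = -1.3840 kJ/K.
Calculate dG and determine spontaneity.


T*dS = 398.8430 * -1.3840 = -551.9987 kJ
dG = 17.1650 + 551.9987 = 569.1637 kJ (non-spontaneous)

dG = 569.1637 kJ, non-spontaneous


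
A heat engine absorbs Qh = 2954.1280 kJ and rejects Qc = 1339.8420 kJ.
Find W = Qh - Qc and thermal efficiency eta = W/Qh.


W = 2954.1280 - 1339.8420 = 1614.2860 kJ
eta = 1614.2860 / 2954.1280 = 0.5465 = 54.6451%

W = 1614.2860 kJ, eta = 54.6451%


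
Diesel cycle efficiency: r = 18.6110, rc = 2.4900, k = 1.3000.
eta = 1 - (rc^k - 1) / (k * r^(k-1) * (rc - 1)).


r^(k-1) = 2.4040
rc^k = 3.2739
eta = 0.5117 = 51.1683%

51.1683%


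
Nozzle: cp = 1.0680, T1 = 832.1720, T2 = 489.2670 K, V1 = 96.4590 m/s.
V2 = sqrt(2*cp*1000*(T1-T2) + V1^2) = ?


dT = 342.9050 K
2*cp*1000*dT = 732445.0800
V1^2 = 9304.3387
V2 = sqrt(741749.4187) = 861.2488 m/s

861.2488 m/s


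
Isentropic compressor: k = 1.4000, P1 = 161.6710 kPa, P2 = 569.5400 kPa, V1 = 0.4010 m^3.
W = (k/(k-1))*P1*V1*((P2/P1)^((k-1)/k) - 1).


(k-1)/k = 0.2857
(P2/P1)^exp = 1.4330
W = 3.5000 * 161.6710 * 0.4010 * (1.4330 - 1) = 98.2565 kJ

98.2565 kJ


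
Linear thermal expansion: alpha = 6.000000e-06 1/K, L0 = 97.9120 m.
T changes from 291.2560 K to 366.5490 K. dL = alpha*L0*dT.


dT = 75.2930 K
dL = 6.000000e-06 * 97.9120 * 75.2930 = 0.044233 m
L_final = 97.956233 m

dL = 0.044233 m


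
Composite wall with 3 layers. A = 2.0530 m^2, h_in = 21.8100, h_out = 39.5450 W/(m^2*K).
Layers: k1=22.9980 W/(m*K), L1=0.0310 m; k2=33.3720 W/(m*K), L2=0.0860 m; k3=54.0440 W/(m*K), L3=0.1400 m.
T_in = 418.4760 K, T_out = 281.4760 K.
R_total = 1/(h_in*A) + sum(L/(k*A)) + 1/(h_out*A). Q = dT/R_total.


R_conv_in = 1/(21.8100*2.0530) = 0.0223
R_1 = 0.0310/(22.9980*2.0530) = 0.0007
R_2 = 0.0860/(33.3720*2.0530) = 0.0013
R_3 = 0.1400/(54.0440*2.0530) = 0.0013
R_conv_out = 1/(39.5450*2.0530) = 0.0123
R_total = 0.0378 K/W
Q = 137.0000 / 0.0378 = 3621.9952 W

R_total = 0.0378 K/W, Q = 3621.9952 W


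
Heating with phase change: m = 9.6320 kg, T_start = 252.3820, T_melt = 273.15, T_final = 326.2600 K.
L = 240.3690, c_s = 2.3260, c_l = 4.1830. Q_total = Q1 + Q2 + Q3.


Q1 (sensible, solid) = 9.6320 * 2.3260 * 20.7680 = 465.2869 kJ
Q2 (latent) = 9.6320 * 240.3690 = 2315.2342 kJ
Q3 (sensible, liquid) = 9.6320 * 4.1830 * 53.1100 = 2139.8367 kJ
Q_total = 4920.3579 kJ

4920.3579 kJ


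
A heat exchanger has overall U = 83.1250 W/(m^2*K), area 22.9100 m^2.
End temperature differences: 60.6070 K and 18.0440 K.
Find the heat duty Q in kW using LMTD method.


LMTD = 35.1297 K
Q = 83.1250 * 22.9100 * 35.1297 = 66900.7098 W = 66.9007 kW

66.9007 kW


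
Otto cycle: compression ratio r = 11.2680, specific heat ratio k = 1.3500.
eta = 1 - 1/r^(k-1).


r^(k-1) = 2.3342
eta = 1 - 1/2.3342 = 0.5716 = 57.1596%

57.1596%


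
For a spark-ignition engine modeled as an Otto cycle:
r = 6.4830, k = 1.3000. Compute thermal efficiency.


r^(k-1) = 1.7520
eta = 1 - 1/1.7520 = 0.4292 = 42.9222%

42.9222%


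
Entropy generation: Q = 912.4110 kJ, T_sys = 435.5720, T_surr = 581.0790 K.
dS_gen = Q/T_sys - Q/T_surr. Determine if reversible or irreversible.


dS_sys = 912.4110/435.5720 = 2.0947 kJ/K
dS_surr = -912.4110/581.0790 = -1.5702 kJ/K
dS_gen = 2.0947 - 1.5702 = 0.5245 kJ/K (irreversible)

dS_gen = 0.5245 kJ/K, irreversible


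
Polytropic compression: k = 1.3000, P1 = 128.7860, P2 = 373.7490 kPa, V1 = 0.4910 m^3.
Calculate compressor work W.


(k-1)/k = 0.2308
(P2/P1)^exp = 1.2787
W = 4.3333 * 128.7860 * 0.4910 * (1.2787 - 1) = 76.3764 kJ

76.3764 kJ


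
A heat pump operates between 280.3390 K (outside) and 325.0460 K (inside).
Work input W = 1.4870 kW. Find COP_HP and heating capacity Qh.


COP = 325.0460 / 44.7070 = 7.2706
Qh = 7.2706 * 1.4870 = 10.8114 kW

COP = 7.2706, Qh = 10.8114 kW


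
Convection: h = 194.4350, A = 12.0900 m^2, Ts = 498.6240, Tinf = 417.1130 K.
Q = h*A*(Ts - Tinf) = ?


dT = 81.5110 K
Q = 194.4350 * 12.0900 * 81.5110 = 191609.4686 W

191609.4686 W


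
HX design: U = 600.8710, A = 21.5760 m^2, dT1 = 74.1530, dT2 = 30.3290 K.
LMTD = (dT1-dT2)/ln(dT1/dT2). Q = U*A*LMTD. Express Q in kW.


LMTD = 49.0187 K
Q = 600.8710 * 21.5760 * 49.0187 = 635497.6631 W = 635.4977 kW

635.4977 kW


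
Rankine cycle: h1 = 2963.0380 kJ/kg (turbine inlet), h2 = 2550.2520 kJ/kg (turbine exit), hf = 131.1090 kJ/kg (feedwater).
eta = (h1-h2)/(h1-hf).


W = 412.7860 kJ/kg
Q_in = 2831.9290 kJ/kg
eta = 0.1458 = 14.5761%

eta = 14.5761%


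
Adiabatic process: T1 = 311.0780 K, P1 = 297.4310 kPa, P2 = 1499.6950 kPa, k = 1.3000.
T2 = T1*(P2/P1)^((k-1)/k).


(k-1)/k = 0.2308
(P2/P1)^exp = 1.4526
T2 = 311.0780 * 1.4526 = 451.8680 K

451.8680 K


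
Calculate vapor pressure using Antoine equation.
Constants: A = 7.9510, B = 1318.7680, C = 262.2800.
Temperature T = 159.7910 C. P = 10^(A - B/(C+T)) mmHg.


C+T = 422.0710
B/(C+T) = 3.1245
log10(P) = 7.9510 - 3.1245 = 4.8265
P = 10^4.8265 = 67063.0089 mmHg

67063.0089 mmHg


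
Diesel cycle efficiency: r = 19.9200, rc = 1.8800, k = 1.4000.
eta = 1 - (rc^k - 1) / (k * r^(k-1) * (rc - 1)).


r^(k-1) = 3.3091
rc^k = 2.4200
eta = 0.6517 = 65.1686%

65.1686%


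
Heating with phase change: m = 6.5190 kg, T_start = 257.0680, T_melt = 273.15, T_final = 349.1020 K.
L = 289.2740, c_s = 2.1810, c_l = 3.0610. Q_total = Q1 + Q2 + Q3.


Q1 (sensible, solid) = 6.5190 * 2.1810 * 16.0820 = 228.6529 kJ
Q2 (latent) = 6.5190 * 289.2740 = 1885.7772 kJ
Q3 (sensible, liquid) = 6.5190 * 3.0610 * 75.9520 = 1515.5963 kJ
Q_total = 3630.0264 kJ

3630.0264 kJ


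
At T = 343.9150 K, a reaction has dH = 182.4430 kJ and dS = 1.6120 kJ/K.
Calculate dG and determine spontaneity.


T*dS = 343.9150 * 1.6120 = 554.3910 kJ
dG = 182.4430 - 554.3910 = -371.9480 kJ (spontaneous)

dG = -371.9480 kJ, spontaneous


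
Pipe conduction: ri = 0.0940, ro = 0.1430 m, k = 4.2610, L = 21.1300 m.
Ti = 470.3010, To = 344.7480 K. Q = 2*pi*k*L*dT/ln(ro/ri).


dT = 125.5530 K
ln(ro/ri) = 0.4195
Q = 2*pi*4.2610*21.1300*125.5530 / 0.4195 = 169291.2165 W

169291.2165 W


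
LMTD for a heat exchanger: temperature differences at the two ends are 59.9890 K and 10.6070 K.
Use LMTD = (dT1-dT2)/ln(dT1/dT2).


dT1/dT2 = 5.6556
ln(dT1/dT2) = 1.7326
LMTD = 49.3820 / 1.7326 = 28.5009 K

28.5009 K


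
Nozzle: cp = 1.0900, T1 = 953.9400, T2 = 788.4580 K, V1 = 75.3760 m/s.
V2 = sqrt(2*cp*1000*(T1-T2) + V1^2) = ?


dT = 165.4820 K
2*cp*1000*dT = 360750.7600
V1^2 = 5681.5414
V2 = sqrt(366432.3014) = 605.3365 m/s

605.3365 m/s


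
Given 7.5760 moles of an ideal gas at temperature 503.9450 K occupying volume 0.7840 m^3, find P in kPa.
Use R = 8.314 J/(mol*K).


P = nRT/V = 7.5760 * 8.314 * 503.9450 / 0.7840
= 31741.9152 / 0.7840 = 40487.1367 Pa = 40.4871 kPa

40.4871 kPa


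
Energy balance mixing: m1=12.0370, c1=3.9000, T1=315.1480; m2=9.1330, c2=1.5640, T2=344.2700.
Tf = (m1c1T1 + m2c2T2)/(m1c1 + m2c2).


num = 19711.9591
den = 61.2283
Tf = 321.9419 K

321.9419 K


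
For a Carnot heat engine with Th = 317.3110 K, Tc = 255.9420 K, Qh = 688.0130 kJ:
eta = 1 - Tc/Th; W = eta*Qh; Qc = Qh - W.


eta = 1 - 255.9420/317.3110 = 0.1934
W = 0.1934 * 688.0130 = 133.0640 kJ
Qc = 688.0130 - 133.0640 = 554.9490 kJ

eta = 19.3403%, W = 133.0640 kJ, Qc = 554.9490 kJ


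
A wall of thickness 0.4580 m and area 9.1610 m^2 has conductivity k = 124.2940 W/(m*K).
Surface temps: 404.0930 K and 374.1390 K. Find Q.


dT = 29.9540 K
Q = 124.2940 * 9.1610 * 29.9540 / 0.4580 = 74470.1786 W

74470.1786 W


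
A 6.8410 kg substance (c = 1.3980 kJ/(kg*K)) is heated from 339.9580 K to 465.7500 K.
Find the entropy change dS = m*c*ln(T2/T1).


T2/T1 = 1.3700
ln(T2/T1) = 0.3148
dS = 6.8410 * 1.3980 * 0.3148 = 3.0109 kJ/K

3.0109 kJ/K


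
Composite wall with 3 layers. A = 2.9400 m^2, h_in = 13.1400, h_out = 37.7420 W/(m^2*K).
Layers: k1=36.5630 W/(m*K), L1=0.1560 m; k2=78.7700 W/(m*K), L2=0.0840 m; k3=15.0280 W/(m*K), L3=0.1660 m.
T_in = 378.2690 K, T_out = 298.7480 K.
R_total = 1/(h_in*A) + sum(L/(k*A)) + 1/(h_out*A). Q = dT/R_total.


R_conv_in = 1/(13.1400*2.9400) = 0.0259
R_1 = 0.1560/(36.5630*2.9400) = 0.0015
R_2 = 0.0840/(78.7700*2.9400) = 0.0004
R_3 = 0.1660/(15.0280*2.9400) = 0.0038
R_conv_out = 1/(37.7420*2.9400) = 0.0090
R_total = 0.0405 K/W
Q = 79.5210 / 0.0405 = 1964.9959 W

R_total = 0.0405 K/W, Q = 1964.9959 W


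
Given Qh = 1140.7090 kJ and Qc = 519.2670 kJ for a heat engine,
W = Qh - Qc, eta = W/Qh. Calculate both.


W = 1140.7090 - 519.2670 = 621.4420 kJ
eta = 621.4420 / 1140.7090 = 0.5448 = 54.4786%

W = 621.4420 kJ, eta = 54.4786%


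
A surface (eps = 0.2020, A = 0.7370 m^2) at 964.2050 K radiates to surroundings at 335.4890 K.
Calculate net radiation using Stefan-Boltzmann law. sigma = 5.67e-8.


T^4 = 8.6433e+11
Tsurr^4 = 1.2668e+10
Q = 0.2020 * 5.67e-8 * 0.7370 * 8.5166e+11 = 7188.9756 W

7188.9756 W


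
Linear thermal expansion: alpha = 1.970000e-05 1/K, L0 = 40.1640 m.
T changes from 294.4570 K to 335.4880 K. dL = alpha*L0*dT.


dT = 41.0310 K
dL = 1.970000e-05 * 40.1640 * 41.0310 = 0.032465 m
L_final = 40.196465 m

dL = 0.032465 m


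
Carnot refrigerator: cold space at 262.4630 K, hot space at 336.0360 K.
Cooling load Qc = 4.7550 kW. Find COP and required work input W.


COP = 262.4630 / 73.5730 = 3.5674
W = 4.7550 / 3.5674 = 1.3329 kW

COP = 3.5674, W = 1.3329 kW


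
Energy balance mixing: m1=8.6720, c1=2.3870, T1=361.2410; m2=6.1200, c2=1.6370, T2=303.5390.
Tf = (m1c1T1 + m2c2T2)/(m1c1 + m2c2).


num = 10518.6991
den = 30.7185
Tf = 342.4222 K

342.4222 K


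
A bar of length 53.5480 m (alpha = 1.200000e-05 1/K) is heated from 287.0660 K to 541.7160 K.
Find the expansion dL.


dT = 254.6500 K
dL = 1.200000e-05 * 53.5480 * 254.6500 = 0.163632 m
L_final = 53.711632 m

dL = 0.163632 m


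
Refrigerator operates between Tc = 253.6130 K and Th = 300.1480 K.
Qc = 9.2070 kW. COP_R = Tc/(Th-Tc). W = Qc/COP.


COP = 253.6130 / 46.5350 = 5.4499
W = 9.2070 / 5.4499 = 1.6894 kW

COP = 5.4499, W = 1.6894 kW


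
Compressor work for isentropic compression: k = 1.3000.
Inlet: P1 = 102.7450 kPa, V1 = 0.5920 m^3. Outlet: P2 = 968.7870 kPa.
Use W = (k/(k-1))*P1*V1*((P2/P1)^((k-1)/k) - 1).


(k-1)/k = 0.2308
(P2/P1)^exp = 1.6783
W = 4.3333 * 102.7450 * 0.5920 * (1.6783 - 1) = 178.7907 kJ

178.7907 kJ


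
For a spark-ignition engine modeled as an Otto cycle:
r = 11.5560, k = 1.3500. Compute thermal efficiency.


r^(k-1) = 2.3550
eta = 1 - 1/2.3550 = 0.5754 = 57.5363%

57.5363%


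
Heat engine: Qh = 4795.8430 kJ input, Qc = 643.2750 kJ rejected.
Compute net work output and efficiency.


W = 4795.8430 - 643.2750 = 4152.5680 kJ
eta = 4152.5680 / 4795.8430 = 0.8659 = 86.5868%

W = 4152.5680 kJ, eta = 86.5868%


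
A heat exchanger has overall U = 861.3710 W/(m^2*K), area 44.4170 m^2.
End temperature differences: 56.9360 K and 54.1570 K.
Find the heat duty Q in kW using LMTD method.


LMTD = 55.5349 K
Q = 861.3710 * 44.4170 * 55.5349 = 2124738.8347 W = 2124.7388 kW

2124.7388 kW


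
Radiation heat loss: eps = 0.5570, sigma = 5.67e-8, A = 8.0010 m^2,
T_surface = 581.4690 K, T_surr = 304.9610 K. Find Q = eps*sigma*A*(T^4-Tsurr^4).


T^4 = 1.1432e+11
Tsurr^4 = 8.6492e+09
Q = 0.5570 * 5.67e-8 * 8.0010 * 1.0567e+11 = 26700.5470 W

26700.5470 W


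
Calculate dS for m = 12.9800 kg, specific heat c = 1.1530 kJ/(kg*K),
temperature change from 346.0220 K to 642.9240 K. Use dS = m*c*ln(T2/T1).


T2/T1 = 1.8580
ln(T2/T1) = 0.6195
dS = 12.9800 * 1.1530 * 0.6195 = 9.2718 kJ/K

9.2718 kJ/K


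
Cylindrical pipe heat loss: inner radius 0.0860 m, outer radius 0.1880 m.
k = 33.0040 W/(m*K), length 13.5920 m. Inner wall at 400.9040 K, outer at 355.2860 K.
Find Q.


dT = 45.6180 K
ln(ro/ri) = 0.7821
Q = 2*pi*33.0040*13.5920*45.6180 / 0.7821 = 164401.8610 W

164401.8610 W


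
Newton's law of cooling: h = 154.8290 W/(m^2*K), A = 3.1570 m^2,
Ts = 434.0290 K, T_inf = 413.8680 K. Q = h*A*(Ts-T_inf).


dT = 20.1610 K
Q = 154.8290 * 3.1570 * 20.1610 = 9854.5991 W

9854.5991 W


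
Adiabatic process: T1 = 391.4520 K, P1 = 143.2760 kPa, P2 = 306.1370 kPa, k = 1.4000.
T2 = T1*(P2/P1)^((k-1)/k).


(k-1)/k = 0.2857
(P2/P1)^exp = 1.2423
T2 = 391.4520 * 1.2423 = 486.2847 K

486.2847 K


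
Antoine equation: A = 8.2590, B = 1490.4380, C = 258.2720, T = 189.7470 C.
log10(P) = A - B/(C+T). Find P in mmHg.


C+T = 448.0190
B/(C+T) = 3.3267
log10(P) = 8.2590 - 3.3267 = 4.9323
P = 10^4.9323 = 85559.9561 mmHg

85559.9561 mmHg


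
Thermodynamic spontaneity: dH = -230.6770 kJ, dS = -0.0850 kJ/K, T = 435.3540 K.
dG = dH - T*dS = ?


T*dS = 435.3540 * -0.0850 = -37.0051 kJ
dG = -230.6770 + 37.0051 = -193.6719 kJ (spontaneous)

dG = -193.6719 kJ, spontaneous


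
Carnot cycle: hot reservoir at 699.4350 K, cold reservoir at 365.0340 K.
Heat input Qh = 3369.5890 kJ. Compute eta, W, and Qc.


eta = 1 - 365.0340/699.4350 = 0.4781
W = 0.4781 * 3369.5890 = 1611.0059 kJ
Qc = 3369.5890 - 1611.0059 = 1758.5831 kJ

eta = 47.8102%, W = 1611.0059 kJ, Qc = 1758.5831 kJ


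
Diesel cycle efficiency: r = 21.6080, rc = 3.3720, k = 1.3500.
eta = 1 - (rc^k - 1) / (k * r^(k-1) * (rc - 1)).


r^(k-1) = 2.9317
rc^k = 5.1600
eta = 0.5569 = 55.6873%

55.6873%


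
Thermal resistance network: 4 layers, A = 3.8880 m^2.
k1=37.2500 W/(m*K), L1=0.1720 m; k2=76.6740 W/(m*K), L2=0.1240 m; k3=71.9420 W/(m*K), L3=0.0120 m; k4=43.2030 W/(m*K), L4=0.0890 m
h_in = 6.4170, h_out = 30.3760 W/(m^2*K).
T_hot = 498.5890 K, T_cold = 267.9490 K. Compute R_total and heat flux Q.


R_conv_in = 1/(6.4170*3.8880) = 0.0401
R_1 = 0.1720/(37.2500*3.8880) = 0.0012
R_2 = 0.1240/(76.6740*3.8880) = 0.0004
R_3 = 0.0120/(71.9420*3.8880) = 4.2902e-05
R_4 = 0.0890/(43.2030*3.8880) = 0.0005
R_conv_out = 1/(30.3760*3.8880) = 0.0085
R_total = 0.0507 K/W
Q = 230.6400 / 0.0507 = 4546.8815 W

R_total = 0.0507 K/W, Q = 4546.8815 W


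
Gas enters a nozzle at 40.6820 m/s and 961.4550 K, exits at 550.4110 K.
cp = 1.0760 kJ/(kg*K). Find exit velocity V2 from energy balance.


dT = 411.0440 K
2*cp*1000*dT = 884566.6880
V1^2 = 1655.0251
V2 = sqrt(886221.7131) = 941.3935 m/s

941.3935 m/s


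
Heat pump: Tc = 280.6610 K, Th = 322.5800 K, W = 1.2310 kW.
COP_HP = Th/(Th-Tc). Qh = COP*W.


COP = 322.5800 / 41.9190 = 7.6953
Qh = 7.6953 * 1.2310 = 9.4729 kW

COP = 7.6953, Qh = 9.4729 kW


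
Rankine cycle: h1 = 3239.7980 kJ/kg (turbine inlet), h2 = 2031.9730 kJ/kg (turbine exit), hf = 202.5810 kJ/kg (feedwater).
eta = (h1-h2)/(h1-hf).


W = 1207.8250 kJ/kg
Q_in = 3037.2170 kJ/kg
eta = 0.3977 = 39.7675%

eta = 39.7675%


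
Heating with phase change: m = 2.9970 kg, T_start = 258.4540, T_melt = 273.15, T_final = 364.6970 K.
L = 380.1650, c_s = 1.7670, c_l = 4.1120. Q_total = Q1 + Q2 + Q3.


Q1 (sensible, solid) = 2.9970 * 1.7670 * 14.6960 = 77.8256 kJ
Q2 (latent) = 2.9970 * 380.1650 = 1139.3545 kJ
Q3 (sensible, liquid) = 2.9970 * 4.1120 * 91.5470 = 1128.1945 kJ
Q_total = 2345.3746 kJ

2345.3746 kJ


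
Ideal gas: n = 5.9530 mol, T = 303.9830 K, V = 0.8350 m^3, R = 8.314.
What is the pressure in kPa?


P = nRT/V = 5.9530 * 8.314 * 303.9830 / 0.8350
= 15045.1042 / 0.8350 = 18018.0888 Pa = 18.0181 kPa

18.0181 kPa


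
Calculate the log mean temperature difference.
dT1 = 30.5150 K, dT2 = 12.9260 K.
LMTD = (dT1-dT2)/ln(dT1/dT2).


dT1/dT2 = 2.3607
ln(dT1/dT2) = 0.8590
LMTD = 17.5890 / 0.8590 = 20.4767 K

20.4767 K


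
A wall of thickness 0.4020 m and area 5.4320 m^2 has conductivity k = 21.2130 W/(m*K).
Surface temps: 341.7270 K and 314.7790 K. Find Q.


dT = 26.9480 K
Q = 21.2130 * 5.4320 * 26.9480 / 0.4020 = 7724.3570 W

7724.3570 W


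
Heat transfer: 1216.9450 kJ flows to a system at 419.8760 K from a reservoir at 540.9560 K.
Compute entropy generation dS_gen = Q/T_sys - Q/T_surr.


dS_sys = 1216.9450/419.8760 = 2.8983 kJ/K
dS_surr = -1216.9450/540.9560 = -2.2496 kJ/K
dS_gen = 2.8983 - 2.2496 = 0.6487 kJ/K (irreversible)

dS_gen = 0.6487 kJ/K, irreversible


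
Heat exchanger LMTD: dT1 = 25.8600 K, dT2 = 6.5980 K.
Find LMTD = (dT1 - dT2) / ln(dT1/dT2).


dT1/dT2 = 3.9194
ln(dT1/dT2) = 1.3659
LMTD = 19.2620 / 1.3659 = 14.1017 K

14.1017 K


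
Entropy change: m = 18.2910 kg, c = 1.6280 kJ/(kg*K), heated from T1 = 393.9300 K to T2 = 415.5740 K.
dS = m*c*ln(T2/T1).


T2/T1 = 1.0549
ln(T2/T1) = 0.0535
dS = 18.2910 * 1.6280 * 0.0535 = 1.5927 kJ/K

1.5927 kJ/K


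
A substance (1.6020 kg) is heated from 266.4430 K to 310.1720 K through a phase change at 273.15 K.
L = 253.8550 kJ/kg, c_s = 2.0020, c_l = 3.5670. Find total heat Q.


Q1 (sensible, solid) = 1.6020 * 2.0020 * 6.7070 = 21.5107 kJ
Q2 (latent) = 1.6020 * 253.8550 = 406.6757 kJ
Q3 (sensible, liquid) = 1.6020 * 3.5670 * 37.0220 = 211.5561 kJ
Q_total = 639.7425 kJ

639.7425 kJ


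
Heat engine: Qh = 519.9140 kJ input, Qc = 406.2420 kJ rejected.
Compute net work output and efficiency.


W = 519.9140 - 406.2420 = 113.6720 kJ
eta = 113.6720 / 519.9140 = 0.2186 = 21.8636%

W = 113.6720 kJ, eta = 21.8636%


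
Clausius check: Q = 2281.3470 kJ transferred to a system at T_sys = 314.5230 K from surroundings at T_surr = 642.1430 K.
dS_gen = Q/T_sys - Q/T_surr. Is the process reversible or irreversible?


dS_sys = 2281.3470/314.5230 = 7.2534 kJ/K
dS_surr = -2281.3470/642.1430 = -3.5527 kJ/K
dS_gen = 7.2534 - 3.5527 = 3.7006 kJ/K (irreversible)

dS_gen = 3.7006 kJ/K, irreversible


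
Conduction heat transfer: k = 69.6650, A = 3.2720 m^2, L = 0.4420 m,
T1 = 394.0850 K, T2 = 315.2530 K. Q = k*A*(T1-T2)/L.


dT = 78.8320 K
Q = 69.6650 * 3.2720 * 78.8320 / 0.4420 = 40654.4614 W

40654.4614 W


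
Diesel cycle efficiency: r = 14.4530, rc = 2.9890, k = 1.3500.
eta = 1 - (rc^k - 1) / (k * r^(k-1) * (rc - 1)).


r^(k-1) = 2.5467
rc^k = 4.3849
eta = 0.5050 = 50.5015%

50.5015%


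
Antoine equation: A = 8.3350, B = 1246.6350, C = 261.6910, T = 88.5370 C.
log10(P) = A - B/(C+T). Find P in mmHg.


C+T = 350.2280
B/(C+T) = 3.5595
log10(P) = 8.3350 - 3.5595 = 4.7755
P = 10^4.7755 = 59635.4460 mmHg

59635.4460 mmHg


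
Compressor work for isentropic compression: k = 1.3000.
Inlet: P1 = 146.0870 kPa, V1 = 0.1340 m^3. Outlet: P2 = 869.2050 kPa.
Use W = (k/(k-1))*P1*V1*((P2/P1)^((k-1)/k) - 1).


(k-1)/k = 0.2308
(P2/P1)^exp = 1.5092
W = 4.3333 * 146.0870 * 0.1340 * (1.5092 - 1) = 43.1903 kJ

43.1903 kJ


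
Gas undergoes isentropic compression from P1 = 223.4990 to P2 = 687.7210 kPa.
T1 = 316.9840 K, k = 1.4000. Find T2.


(k-1)/k = 0.2857
(P2/P1)^exp = 1.3787
T2 = 316.9840 * 1.3787 = 437.0237 K

437.0237 K


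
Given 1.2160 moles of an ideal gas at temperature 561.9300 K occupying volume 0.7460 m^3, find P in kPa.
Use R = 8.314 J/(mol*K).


P = nRT/V = 1.2160 * 8.314 * 561.9300 / 0.7460
= 5681.0134 / 0.7460 = 7615.2995 Pa = 7.6153 kPa

7.6153 kPa


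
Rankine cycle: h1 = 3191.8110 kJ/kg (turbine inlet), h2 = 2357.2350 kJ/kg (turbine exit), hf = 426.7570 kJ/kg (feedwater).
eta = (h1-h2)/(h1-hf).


W = 834.5760 kJ/kg
Q_in = 2765.0540 kJ/kg
eta = 0.3018 = 30.1830%

eta = 30.1830%


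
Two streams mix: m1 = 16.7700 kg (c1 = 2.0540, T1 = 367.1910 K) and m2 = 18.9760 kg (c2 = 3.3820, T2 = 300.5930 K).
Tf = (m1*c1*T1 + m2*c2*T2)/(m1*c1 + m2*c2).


num = 31939.2134
den = 98.6224
Tf = 323.8535 K

323.8535 K


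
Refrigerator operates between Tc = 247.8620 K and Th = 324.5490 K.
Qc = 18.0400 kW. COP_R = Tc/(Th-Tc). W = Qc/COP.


COP = 247.8620 / 76.6870 = 3.2321
W = 18.0400 / 3.2321 = 5.5815 kW

COP = 3.2321, W = 5.5815 kW


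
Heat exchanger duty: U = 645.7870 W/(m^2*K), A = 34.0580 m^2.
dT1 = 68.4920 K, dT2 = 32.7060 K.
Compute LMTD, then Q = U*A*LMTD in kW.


LMTD = 48.4145 K
Q = 645.7870 * 34.0580 * 48.4145 = 1064839.3180 W = 1064.8393 kW

1064.8393 kW


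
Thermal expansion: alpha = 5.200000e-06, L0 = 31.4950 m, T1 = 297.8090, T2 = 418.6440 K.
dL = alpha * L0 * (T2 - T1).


dT = 120.8350 K
dL = 5.200000e-06 * 31.4950 * 120.8350 = 0.019790 m
L_final = 31.514790 m

dL = 0.019790 m


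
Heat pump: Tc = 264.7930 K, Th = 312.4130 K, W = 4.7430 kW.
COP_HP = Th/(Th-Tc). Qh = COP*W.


COP = 312.4130 / 47.6200 = 6.5605
Qh = 6.5605 * 4.7430 = 31.1166 kW

COP = 6.5605, Qh = 31.1166 kW


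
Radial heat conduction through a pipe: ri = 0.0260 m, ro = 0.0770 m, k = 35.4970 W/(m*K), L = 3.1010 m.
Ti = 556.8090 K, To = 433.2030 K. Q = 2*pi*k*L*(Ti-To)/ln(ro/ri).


dT = 123.6060 K
ln(ro/ri) = 1.0857
Q = 2*pi*35.4970*3.1010*123.6060 / 1.0857 = 78740.7317 W

78740.7317 W


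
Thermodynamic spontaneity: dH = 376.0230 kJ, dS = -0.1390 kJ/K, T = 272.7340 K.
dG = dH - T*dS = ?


T*dS = 272.7340 * -0.1390 = -37.9100 kJ
dG = 376.0230 + 37.9100 = 413.9330 kJ (non-spontaneous)

dG = 413.9330 kJ, non-spontaneous


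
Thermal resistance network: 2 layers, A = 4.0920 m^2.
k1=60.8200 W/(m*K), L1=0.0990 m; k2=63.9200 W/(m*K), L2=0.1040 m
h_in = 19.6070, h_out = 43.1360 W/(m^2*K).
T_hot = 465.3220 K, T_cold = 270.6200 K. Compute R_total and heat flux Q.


R_conv_in = 1/(19.6070*4.0920) = 0.0125
R_1 = 0.0990/(60.8200*4.0920) = 0.0004
R_2 = 0.1040/(63.9200*4.0920) = 0.0004
R_conv_out = 1/(43.1360*4.0920) = 0.0057
R_total = 0.0189 K/W
Q = 194.7020 / 0.0189 = 10288.3006 W

R_total = 0.0189 K/W, Q = 10288.3006 W


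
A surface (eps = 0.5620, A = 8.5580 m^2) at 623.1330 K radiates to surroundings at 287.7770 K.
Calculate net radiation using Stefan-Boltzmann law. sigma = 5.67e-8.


T^4 = 1.5077e+11
Tsurr^4 = 6.8584e+09
Q = 0.5620 * 5.67e-8 * 8.5580 * 1.4391e+11 = 39246.0399 W

39246.0399 W


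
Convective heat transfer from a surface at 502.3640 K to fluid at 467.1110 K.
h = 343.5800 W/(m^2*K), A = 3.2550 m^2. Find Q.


dT = 35.2530 K
Q = 343.5800 * 3.2550 * 35.2530 = 39425.2948 W

39425.2948 W


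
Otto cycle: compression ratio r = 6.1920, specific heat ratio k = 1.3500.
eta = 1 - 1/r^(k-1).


r^(k-1) = 1.8930
eta = 1 - 1/1.8930 = 0.4717 = 47.1726%

47.1726%


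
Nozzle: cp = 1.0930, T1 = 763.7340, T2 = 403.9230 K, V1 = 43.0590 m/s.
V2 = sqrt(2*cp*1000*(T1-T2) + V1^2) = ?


dT = 359.8110 K
2*cp*1000*dT = 786546.8460
V1^2 = 1854.0775
V2 = sqrt(788400.9235) = 887.9194 m/s

887.9194 m/s


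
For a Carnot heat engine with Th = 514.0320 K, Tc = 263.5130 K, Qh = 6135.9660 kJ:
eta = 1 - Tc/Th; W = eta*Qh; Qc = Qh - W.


eta = 1 - 263.5130/514.0320 = 0.4874
W = 0.4874 * 6135.9660 = 2990.4287 kJ
Qc = 6135.9660 - 2990.4287 = 3145.5373 kJ

eta = 48.7361%, W = 2990.4287 kJ, Qc = 3145.5373 kJ


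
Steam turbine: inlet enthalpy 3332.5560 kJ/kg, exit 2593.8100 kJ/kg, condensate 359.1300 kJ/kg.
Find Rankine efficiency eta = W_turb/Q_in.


W = 738.7460 kJ/kg
Q_in = 2973.4260 kJ/kg
eta = 0.2484 = 24.8449%

eta = 24.8449%


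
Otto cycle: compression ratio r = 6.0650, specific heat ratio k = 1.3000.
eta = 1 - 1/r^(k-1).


r^(k-1) = 1.7173
eta = 1 - 1/1.7173 = 0.4177 = 41.7695%

41.7695%


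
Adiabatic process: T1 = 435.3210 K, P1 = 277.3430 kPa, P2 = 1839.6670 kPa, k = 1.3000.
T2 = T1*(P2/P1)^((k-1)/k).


(k-1)/k = 0.2308
(P2/P1)^exp = 1.5475
T2 = 435.3210 * 1.5475 = 673.6554 K

673.6554 K


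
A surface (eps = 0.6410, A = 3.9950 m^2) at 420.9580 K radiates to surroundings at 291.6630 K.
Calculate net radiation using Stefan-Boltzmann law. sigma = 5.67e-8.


T^4 = 3.1402e+10
Tsurr^4 = 7.2364e+09
Q = 0.6410 * 5.67e-8 * 3.9950 * 2.4165e+10 = 3508.7442 W

3508.7442 W


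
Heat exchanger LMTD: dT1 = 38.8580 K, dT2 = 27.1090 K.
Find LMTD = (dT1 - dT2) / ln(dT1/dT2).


dT1/dT2 = 1.4334
ln(dT1/dT2) = 0.3600
LMTD = 11.7490 / 0.3600 = 32.6317 K

32.6317 K


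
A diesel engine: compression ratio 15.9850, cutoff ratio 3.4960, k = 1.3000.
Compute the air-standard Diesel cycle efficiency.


r^(k-1) = 2.2968
rc^k = 5.0891
eta = 0.4513 = 45.1308%

45.1308%


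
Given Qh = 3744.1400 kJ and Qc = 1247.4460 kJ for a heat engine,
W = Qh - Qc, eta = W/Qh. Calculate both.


W = 3744.1400 - 1247.4460 = 2496.6940 kJ
eta = 2496.6940 / 3744.1400 = 0.6668 = 66.6827%

W = 2496.6940 kJ, eta = 66.6827%


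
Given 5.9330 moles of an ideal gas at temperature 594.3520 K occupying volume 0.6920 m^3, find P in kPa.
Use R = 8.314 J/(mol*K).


P = nRT/V = 5.9330 * 8.314 * 594.3520 / 0.6920
= 29317.5785 / 0.6920 = 42366.4429 Pa = 42.3664 kPa

42.3664 kPa


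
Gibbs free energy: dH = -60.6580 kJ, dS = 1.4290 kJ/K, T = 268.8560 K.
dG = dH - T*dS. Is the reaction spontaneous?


T*dS = 268.8560 * 1.4290 = 384.1952 kJ
dG = -60.6580 - 384.1952 = -444.8532 kJ (spontaneous)

dG = -444.8532 kJ, spontaneous


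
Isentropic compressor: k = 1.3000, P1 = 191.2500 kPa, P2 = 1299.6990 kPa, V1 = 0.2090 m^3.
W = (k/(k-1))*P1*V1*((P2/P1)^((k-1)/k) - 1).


(k-1)/k = 0.2308
(P2/P1)^exp = 1.5562
W = 4.3333 * 191.2500 * 0.2090 * (1.5562 - 1) = 96.3327 kJ

96.3327 kJ


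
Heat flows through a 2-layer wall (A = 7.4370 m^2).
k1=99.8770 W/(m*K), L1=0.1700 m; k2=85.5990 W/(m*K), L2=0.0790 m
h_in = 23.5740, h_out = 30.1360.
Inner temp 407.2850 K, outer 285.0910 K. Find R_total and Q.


R_conv_in = 1/(23.5740*7.4370) = 0.0057
R_1 = 0.1700/(99.8770*7.4370) = 0.0002
R_2 = 0.0790/(85.5990*7.4370) = 0.0001
R_conv_out = 1/(30.1360*7.4370) = 0.0045
R_total = 0.0105 K/W
Q = 122.1940 / 0.0105 = 11616.8424 W

R_total = 0.0105 K/W, Q = 11616.8424 W


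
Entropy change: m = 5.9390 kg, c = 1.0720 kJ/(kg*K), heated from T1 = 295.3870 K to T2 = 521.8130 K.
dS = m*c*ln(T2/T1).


T2/T1 = 1.7665
ln(T2/T1) = 0.5690
dS = 5.9390 * 1.0720 * 0.5690 = 3.6227 kJ/K

3.6227 kJ/K


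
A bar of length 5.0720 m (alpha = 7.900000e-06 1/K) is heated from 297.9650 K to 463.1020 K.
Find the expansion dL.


dT = 165.1370 K
dL = 7.900000e-06 * 5.0720 * 165.1370 = 0.006617 m
L_final = 5.078617 m

dL = 0.006617 m


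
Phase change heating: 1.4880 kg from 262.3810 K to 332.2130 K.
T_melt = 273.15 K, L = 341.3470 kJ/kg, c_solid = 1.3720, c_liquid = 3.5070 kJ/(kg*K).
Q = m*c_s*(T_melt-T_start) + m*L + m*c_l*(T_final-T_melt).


Q1 (sensible, solid) = 1.4880 * 1.3720 * 10.7690 = 21.9853 kJ
Q2 (latent) = 1.4880 * 341.3470 = 507.9243 kJ
Q3 (sensible, liquid) = 1.4880 * 3.5070 * 59.0630 = 308.2153 kJ
Q_total = 838.1249 kJ

838.1249 kJ


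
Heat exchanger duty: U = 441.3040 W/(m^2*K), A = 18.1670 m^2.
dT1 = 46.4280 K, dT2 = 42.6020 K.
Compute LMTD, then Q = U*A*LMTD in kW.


LMTD = 44.4876 K
Q = 441.3040 * 18.1670 * 44.4876 = 356664.5073 W = 356.6645 kW

356.6645 kW


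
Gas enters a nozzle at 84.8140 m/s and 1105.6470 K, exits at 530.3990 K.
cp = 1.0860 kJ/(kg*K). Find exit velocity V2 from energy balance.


dT = 575.2480 K
2*cp*1000*dT = 1249438.6560
V1^2 = 7193.4146
V2 = sqrt(1256632.0706) = 1120.9960 m/s

1120.9960 m/s


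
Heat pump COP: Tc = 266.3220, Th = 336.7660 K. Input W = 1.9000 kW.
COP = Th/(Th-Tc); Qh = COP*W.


COP = 336.7660 / 70.4440 = 4.7806
Qh = 4.7806 * 1.9000 = 9.0832 kW

COP = 4.7806, Qh = 9.0832 kW


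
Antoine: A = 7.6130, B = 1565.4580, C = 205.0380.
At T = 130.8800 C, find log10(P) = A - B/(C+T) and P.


C+T = 335.9180
B/(C+T) = 4.6602
log10(P) = 7.6130 - 4.6602 = 2.9528
P = 10^2.9528 = 896.9361 mmHg

896.9361 mmHg


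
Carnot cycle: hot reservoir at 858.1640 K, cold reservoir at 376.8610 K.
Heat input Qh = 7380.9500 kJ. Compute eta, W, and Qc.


eta = 1 - 376.8610/858.1640 = 0.5609
W = 0.5609 * 7380.9500 = 4139.6206 kJ
Qc = 7380.9500 - 4139.6206 = 3241.3294 kJ

eta = 56.0852%, W = 4139.6206 kJ, Qc = 3241.3294 kJ


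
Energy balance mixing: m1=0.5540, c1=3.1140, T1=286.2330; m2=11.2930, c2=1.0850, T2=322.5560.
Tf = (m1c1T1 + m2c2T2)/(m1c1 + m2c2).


num = 4446.0446
den = 13.9781
Tf = 318.0731 K

318.0731 K


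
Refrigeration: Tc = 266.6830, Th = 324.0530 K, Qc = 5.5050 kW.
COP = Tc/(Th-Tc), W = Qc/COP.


COP = 266.6830 / 57.3700 = 4.6485
W = 5.5050 / 4.6485 = 1.1843 kW

COP = 4.6485, W = 1.1843 kW


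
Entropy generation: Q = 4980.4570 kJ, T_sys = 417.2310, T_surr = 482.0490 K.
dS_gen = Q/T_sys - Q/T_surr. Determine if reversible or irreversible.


dS_sys = 4980.4570/417.2310 = 11.9369 kJ/K
dS_surr = -4980.4570/482.0490 = -10.3318 kJ/K
dS_gen = 11.9369 - 10.3318 = 1.6051 kJ/K (irreversible)

dS_gen = 1.6051 kJ/K, irreversible


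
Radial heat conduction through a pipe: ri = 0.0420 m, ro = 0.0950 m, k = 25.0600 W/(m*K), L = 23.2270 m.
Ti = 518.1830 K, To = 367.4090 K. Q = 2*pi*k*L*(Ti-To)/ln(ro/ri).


dT = 150.7740 K
ln(ro/ri) = 0.8162
Q = 2*pi*25.0600*23.2270*150.7740 / 0.8162 = 675585.0821 W

675585.0821 W


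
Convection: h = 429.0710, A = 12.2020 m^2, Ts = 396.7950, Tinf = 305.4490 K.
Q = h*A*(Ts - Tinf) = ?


dT = 91.3460 K
Q = 429.0710 * 12.2020 * 91.3460 = 478244.2065 W

478244.2065 W


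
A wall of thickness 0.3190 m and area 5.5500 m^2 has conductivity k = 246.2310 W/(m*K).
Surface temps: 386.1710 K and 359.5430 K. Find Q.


dT = 26.6280 K
Q = 246.2310 * 5.5500 * 26.6280 / 0.3190 = 114073.1875 W

114073.1875 W


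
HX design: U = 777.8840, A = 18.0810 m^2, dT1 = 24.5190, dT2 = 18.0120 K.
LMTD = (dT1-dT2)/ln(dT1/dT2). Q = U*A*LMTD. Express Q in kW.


LMTD = 21.0985 K
Q = 777.8840 * 18.0810 * 21.0985 = 296749.1370 W = 296.7491 kW

296.7491 kW


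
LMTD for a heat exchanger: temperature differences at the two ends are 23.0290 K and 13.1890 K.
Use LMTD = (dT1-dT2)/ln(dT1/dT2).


dT1/dT2 = 1.7461
ln(dT1/dT2) = 0.5574
LMTD = 9.8400 / 0.5574 = 17.6543 K

17.6543 K


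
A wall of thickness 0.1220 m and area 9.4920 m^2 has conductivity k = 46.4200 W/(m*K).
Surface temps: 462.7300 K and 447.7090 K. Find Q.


dT = 15.0210 K
Q = 46.4200 * 9.4920 * 15.0210 / 0.1220 = 54250.2671 W

54250.2671 W


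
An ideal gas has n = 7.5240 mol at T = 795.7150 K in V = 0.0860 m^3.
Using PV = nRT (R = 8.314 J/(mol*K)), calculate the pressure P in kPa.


P = nRT/V = 7.5240 * 8.314 * 795.7150 / 0.0860
= 49775.5826 / 0.0860 = 578785.8443 Pa = 578.7858 kPa

578.7858 kPa


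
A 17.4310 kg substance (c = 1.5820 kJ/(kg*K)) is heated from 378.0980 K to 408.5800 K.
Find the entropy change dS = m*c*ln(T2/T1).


T2/T1 = 1.0806
ln(T2/T1) = 0.0775
dS = 17.4310 * 1.5820 * 0.0775 = 2.1381 kJ/K

2.1381 kJ/K


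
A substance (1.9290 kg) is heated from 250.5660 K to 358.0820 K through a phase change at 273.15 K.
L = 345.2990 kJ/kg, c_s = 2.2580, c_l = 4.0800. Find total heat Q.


Q1 (sensible, solid) = 1.9290 * 2.2580 * 22.5840 = 98.3687 kJ
Q2 (latent) = 1.9290 * 345.2990 = 666.0818 kJ
Q3 (sensible, liquid) = 1.9290 * 4.0800 * 84.9320 = 668.4420 kJ
Q_total = 1432.8925 kJ

1432.8925 kJ


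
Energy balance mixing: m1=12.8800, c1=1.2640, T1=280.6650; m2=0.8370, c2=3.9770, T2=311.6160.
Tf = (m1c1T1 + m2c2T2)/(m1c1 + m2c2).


num = 5606.6075
den = 19.6091
Tf = 285.9191 K

285.9191 K


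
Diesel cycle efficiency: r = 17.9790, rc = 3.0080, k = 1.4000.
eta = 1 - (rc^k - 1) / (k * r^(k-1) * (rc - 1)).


r^(k-1) = 3.1762
rc^k = 4.6729
eta = 0.5886 = 58.8647%

58.8647%


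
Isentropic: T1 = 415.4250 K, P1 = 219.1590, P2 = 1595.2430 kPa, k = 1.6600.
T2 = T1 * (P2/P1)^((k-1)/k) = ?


(k-1)/k = 0.3976
(P2/P1)^exp = 2.2017
T2 = 415.4250 * 2.2017 = 914.6235 K

914.6235 K


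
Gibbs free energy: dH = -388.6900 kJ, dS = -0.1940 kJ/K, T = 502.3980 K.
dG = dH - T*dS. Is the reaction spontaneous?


T*dS = 502.3980 * -0.1940 = -97.4652 kJ
dG = -388.6900 + 97.4652 = -291.2248 kJ (spontaneous)

dG = -291.2248 kJ, spontaneous


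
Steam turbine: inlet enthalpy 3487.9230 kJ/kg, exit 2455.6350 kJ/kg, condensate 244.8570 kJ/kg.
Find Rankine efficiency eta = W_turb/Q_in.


W = 1032.2880 kJ/kg
Q_in = 3243.0660 kJ/kg
eta = 0.3183 = 31.8306%

eta = 31.8306%


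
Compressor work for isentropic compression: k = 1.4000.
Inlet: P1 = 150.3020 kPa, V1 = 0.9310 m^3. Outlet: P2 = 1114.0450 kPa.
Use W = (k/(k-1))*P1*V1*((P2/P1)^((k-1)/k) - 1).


(k-1)/k = 0.2857
(P2/P1)^exp = 1.7724
W = 3.5000 * 150.3020 * 0.9310 * (1.7724 - 1) = 378.2738 kJ

378.2738 kJ


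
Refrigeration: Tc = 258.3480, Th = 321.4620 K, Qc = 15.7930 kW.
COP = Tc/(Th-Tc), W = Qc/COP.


COP = 258.3480 / 63.1140 = 4.0934
W = 15.7930 / 4.0934 = 3.8582 kW

COP = 4.0934, W = 3.8582 kW


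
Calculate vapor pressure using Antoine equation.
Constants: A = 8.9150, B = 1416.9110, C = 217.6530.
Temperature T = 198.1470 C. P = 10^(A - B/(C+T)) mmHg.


C+T = 415.8000
B/(C+T) = 3.4077
log10(P) = 8.9150 - 3.4077 = 5.5073
P = 10^5.5073 = 321607.1070 mmHg

321607.1070 mmHg


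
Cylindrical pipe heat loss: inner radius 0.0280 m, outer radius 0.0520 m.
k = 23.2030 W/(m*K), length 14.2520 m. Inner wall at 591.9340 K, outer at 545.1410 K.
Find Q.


dT = 46.7930 K
ln(ro/ri) = 0.6190
Q = 2*pi*23.2030*14.2520*46.7930 / 0.6190 = 157058.9012 W

157058.9012 W


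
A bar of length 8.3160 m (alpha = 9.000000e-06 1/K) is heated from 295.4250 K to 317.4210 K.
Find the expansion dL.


dT = 21.9960 K
dL = 9.000000e-06 * 8.3160 * 21.9960 = 0.001646 m
L_final = 8.317646 m

dL = 0.001646 m


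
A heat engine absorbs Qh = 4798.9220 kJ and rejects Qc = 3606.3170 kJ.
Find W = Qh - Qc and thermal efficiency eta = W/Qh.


W = 4798.9220 - 3606.3170 = 1192.6050 kJ
eta = 1192.6050 / 4798.9220 = 0.2485 = 24.8515%

W = 1192.6050 kJ, eta = 24.8515%
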